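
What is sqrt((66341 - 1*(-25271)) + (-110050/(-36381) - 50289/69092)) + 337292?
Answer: 337292 + sqrt(144713169562673402917095)/1256818026 ≈ 3.3759e+5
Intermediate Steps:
sqrt((66341 - 1*(-25271)) + (-110050/(-36381) - 50289/69092)) + 337292 = sqrt((66341 + 25271) + (-110050*(-1/36381) - 50289*1/69092)) + 337292 = sqrt(91612 + (110050/36381 - 50289/69092)) + 337292 = sqrt(91612 + 5774010491/2513636052) + 337292 = sqrt(230285000006315/2513636052) + 337292 = sqrt(144713169562673402917095)/1256818026 + 337292 = 337292 + sqrt(144713169562673402917095)/1256818026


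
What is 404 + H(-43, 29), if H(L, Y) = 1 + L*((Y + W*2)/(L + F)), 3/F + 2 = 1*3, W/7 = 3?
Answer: 19253/40 ≈ 481.33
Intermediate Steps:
W = 21 (W = 7*3 = 21)
F = 3 (F = 3/(-2 + 1*3) = 3/(-2 + 3) = 3/1 = 3*1 = 3)
H(L, Y) = 1 + L*(42 + Y)/(3 + L) (H(L, Y) = 1 + L*((Y + 21*2)/(L + 3)) = 1 + L*((Y + 42)/(3 + L)) = 1 + L*((42 + Y)/(3 + L)) = 1 + L*(42 + Y)/(3 + L))
404 + H(-43, 29) = 404 + (3 + 43*(-43) - 43*29)/(3 - 43) = 404 + (3 - 1849 - 1247)/(-40) = 404 - 1/40*(-3093) = 404 + 3093/40 = 19253/40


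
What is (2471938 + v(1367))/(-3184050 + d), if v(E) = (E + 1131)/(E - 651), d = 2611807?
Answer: -884955053/204862994 ≈ -4.3197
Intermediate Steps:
v(E) = (1131 + E)/(-651 + E)
(2471938 + v(1367))/(-3184050 + d) = (2471938 + (1131 + 1367)/(-651 + 1367))/(-3184050 + 2611807) = (2471938 + 2498/716)/(-572243) = (2471938 + (1/716)*2498)*(-1/572243) = (2471938 + 1249/358)*(-1/572243) = (884955053/358)*(-1/572243) = -884955053/204862994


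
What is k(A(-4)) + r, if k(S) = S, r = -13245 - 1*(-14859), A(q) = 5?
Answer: 1619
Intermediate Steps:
r = 1614 (r = -13245 + 14859 = 1614)
k(A(-4)) + r = 5 + 1614 = 1619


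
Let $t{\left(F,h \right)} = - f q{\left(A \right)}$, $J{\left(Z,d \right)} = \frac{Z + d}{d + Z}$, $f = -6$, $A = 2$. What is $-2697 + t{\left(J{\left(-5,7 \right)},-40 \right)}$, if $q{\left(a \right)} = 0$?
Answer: $-2697$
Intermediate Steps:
$J{\left(Z,d \right)} = 1$ ($J{\left(Z,d \right)} = \frac{Z + d}{Z + d} = 1$)
$t{\left(F,h \right)} = 0$ ($t{\left(F,h \right)} = - \left(-6\right) 0 = \left(-1\right) 0 = 0$)
$-2697 + t{\left(J{\left(-5,7 \right)},-40 \right)} = -2697 + 0 = -2697$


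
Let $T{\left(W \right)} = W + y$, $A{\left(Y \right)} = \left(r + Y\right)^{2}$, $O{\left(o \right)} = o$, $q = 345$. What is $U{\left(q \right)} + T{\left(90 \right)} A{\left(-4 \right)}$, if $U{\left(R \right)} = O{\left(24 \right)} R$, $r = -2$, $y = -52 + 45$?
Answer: $11268$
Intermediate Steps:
$y = -7$
$A{\left(Y \right)} = \left(-2 + Y\right)^{2}$
$T{\left(W \right)} = -7 + W$ ($T{\left(W \right)} = W - 7 = -7 + W$)
$U{\left(R \right)} = 24 R$
$U{\left(q \right)} + T{\left(90 \right)} A{\left(-4 \right)} = 24 \cdot 345 + \left(-7 + 90\right) \left(-2 - 4\right)^{2} = 8280 + 83 \left(-6\right)^{2} = 8280 + 83 \cdot 36 = 8280 + 2988 = 11268$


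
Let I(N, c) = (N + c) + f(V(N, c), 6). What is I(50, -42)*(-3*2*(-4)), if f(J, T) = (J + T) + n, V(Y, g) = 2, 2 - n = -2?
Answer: 480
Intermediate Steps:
n = 4 (n = 2 - 1*(-2) = 2 + 2 = 4)
f(J, T) = 4 + J + T (f(J, T) = (J + T) + 4 = 4 + J + T)
I(N, c) = 12 + N + c (I(N, c) = (N + c) + (4 + 2 + 6) = (N + c) + 12 = 12 + N + c)
I(50, -42)*(-3*2*(-4)) = (12 + 50 - 42)*(-3*2*(-4)) = 20*(-6*(-4)) = 20*24 = 480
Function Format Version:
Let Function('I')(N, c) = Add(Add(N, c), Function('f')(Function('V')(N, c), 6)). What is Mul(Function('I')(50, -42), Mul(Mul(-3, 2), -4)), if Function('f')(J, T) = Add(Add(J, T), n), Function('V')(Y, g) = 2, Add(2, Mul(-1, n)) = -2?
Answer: 480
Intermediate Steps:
n = 4 (n = Add(2, Mul(-1, -2)) = Add(2, 2) = 4)
Function('f')(J, T) = Add(4, J, T) (Function('f')(J, T) = Add(Add(J, T), 4) = Add(4, J, T))
Function('I')(N, c) = Add(12, N, c) (Function('I')(N, c) = Add(Add(N, c), Add(4, 2, 6)) = Add(Add(N, c), 12) = Add(12, N, c))
Mul(Function('I')(50, -42), Mul(Mul(-3, 2), -4)) = Mul(Add(12, 50, -42), Mul(Mul(-3, 2), -4)) = Mul(20, Mul(-6, -4)) = Mul(20, 24) = 480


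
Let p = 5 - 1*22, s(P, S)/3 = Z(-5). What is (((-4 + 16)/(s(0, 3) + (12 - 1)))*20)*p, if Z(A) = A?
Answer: 1020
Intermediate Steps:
s(P, S) = -15 (s(P, S) = 3*(-5) = -15)
p = -17 (p = 5 - 22 = -17)
(((-4 + 16)/(s(0, 3) + (12 - 1)))*20)*p = (((-4 + 16)/(-15 + (12 - 1)))*20)*(-17) = ((12/(-15 + 11))*20)*(-17) = ((12/(-4))*20)*(-17) = ((12*(-¼))*20)*(-17) = -3*20*(-17) = -60*(-17) = 1020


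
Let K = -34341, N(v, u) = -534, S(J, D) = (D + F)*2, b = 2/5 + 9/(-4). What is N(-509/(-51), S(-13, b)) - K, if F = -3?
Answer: 33807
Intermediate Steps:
b = -37/20 (b = 2*(⅕) + 9*(-¼) = ⅖ - 9/4 = -37/20 ≈ -1.8500)
S(J, D) = -6 + 2*D (S(J, D) = (D - 3)*2 = (-3 + D)*2 = -6 + 2*D)
N(-509/(-51), S(-13, b)) - K = -534 - 1*(-34341) = -534 + 34341 = 33807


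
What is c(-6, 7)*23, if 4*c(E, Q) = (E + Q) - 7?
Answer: -69/2 ≈ -34.500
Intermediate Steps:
c(E, Q) = -7/4 + E/4 + Q/4 (c(E, Q) = ((E + Q) - 7)/4 = (-7 + E + Q)/4 = -7/4 + E/4 + Q/4)
c(-6, 7)*23 = (-7/4 + (¼)*(-6) + (¼)*7)*23 = (-7/4 - 3/2 + 7/4)*23 = -3/2*23 = -69/2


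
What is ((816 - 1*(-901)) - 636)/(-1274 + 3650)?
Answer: 1081/2376 ≈ 0.45497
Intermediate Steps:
((816 - 1*(-901)) - 636)/(-1274 + 3650) = ((816 + 901) - 636)/2376 = (1717 - 636)*(1/2376) = 1081*(1/2376) = 1081/2376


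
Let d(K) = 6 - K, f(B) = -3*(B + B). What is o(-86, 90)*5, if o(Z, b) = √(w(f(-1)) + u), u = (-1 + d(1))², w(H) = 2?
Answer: 15*√2 ≈ 21.213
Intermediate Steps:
f(B) = -6*B
u = 16 (u = (-1 + (6 - 1*1))² = (-1 + (6 - 1))² = (-1 + 5)² = 4² = 16)
o(Z, b) = 3*√2 (o(Z, b) = √(2 + 16) = √18 = 3*√2)
o(-86, 90)*5 = (3*√2)*5 = 15*√2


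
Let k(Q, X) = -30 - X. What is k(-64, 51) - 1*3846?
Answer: -3927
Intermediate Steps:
k(-64, 51) - 1*3846 = (-30 - 1*51) - 1*3846 = (-30 - 51) - 3846 = -81 - 3846 = -3927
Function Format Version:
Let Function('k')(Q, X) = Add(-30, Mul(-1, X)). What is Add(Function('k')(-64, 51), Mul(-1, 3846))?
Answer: -3927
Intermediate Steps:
Add(Function('k')(-64, 51), Mul(-1, 3846)) = Add(Add(-30, Mul(-1, 51)), Mul(-1, 3846)) = Add(Add(-30, -51), -3846) = Add(-81, -3846) = -3927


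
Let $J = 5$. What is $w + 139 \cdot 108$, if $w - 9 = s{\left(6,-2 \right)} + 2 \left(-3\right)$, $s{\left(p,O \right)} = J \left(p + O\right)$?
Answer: $15035$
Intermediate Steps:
$s{\left(p,O \right)} = 5 O + 5 p$ ($s{\left(p,O \right)} = 5 \left(p + O\right) = 5 \left(O + p\right) = 5 O + 5 p$)
$w = 23$ ($w = 9 + \left(\left(5 \left(-2\right) + 5 \cdot 6\right) + 2 \left(-3\right)\right) = 9 + \left(\left(-10 + 30\right) - 6\right) = 9 + \left(20 - 6\right) = 9 + 14 = 23$)
$w + 139 \cdot 108 = 23 + 139 \cdot 108 = 23 + 15012 = 15035$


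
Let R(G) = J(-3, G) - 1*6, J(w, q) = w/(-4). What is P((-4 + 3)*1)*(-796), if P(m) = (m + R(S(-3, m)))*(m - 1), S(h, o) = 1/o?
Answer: -9950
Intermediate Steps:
J(w, q) = -w/4 (J(w, q) = w*(-¼) = -w/4)
R(G) = -21/4 (R(G) = -¼*(-3) - 1*6 = ¾ - 6 = -21/4)
P(m) = (-1 + m)*(-21/4 + m) (P(m) = (m - 21/4)*(m - 1) = (-21/4 + m)*(-1 + m) = (-1 + m)*(-21/4 + m))
P((-4 + 3)*1)*(-796) = (21/4 + ((-4 + 3)*1)² - 25*(-4 + 3)/4)*(-796) = (21/4 + (-1*1)² - (-25)/4)*(-796) = (21/4 + (-1)² - 25/4*(-1))*(-796) = (21/4 + 1 + 25/4)*(-796) = (25/2)*(-796) = -9950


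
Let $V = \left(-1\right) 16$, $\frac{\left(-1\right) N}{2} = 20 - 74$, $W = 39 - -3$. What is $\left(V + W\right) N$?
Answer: $2808$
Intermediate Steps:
$W = 42$ ($W = 39 + 3 = 42$)
$N = 108$ ($N = - 2 \left(20 - 74\right) = \left(-2\right) \left(-54\right) = 108$)
$V = -16$
$\left(V + W\right) N = \left(-16 + 42\right) 108 = 26 \cdot 108 = 2808$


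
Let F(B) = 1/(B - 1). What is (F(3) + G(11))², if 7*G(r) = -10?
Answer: 169/196 ≈ 0.86224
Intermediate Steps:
F(B) = 1/(-1 + B)
G(r) = -10/7 (G(r) = (⅐)*(-10) = -10/7)
(F(3) + G(11))² = (1/(-1 + 3) - 10/7)² = (1/2 - 10/7)² = (½ - 10/7)² = (-13/14)² = 169/196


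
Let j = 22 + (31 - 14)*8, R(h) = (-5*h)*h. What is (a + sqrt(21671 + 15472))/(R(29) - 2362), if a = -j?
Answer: 158/6567 - sqrt(4127)/2189 ≈ -0.0052878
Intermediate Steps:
R(h) = -5*h**2
j = 158 (j = 22 + 17*8 = 22 + 136 = 158)
a = -158 (a = -1*158 = -158)
(a + sqrt(21671 + 15472))/(R(29) - 2362) = (-158 + sqrt(21671 + 15472))/(-5*29**2 - 2362) = (-158 + sqrt(37143))/(-5*841 - 2362) = (-158 + 3*sqrt(4127))/(-4205 - 2362) = (-158 + 3*sqrt(4127))/(-6567) = (-158 + 3*sqrt(4127))*(-1/6567) = 158/6567 - sqrt(4127)/2189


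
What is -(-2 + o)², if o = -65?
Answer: -4489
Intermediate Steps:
-(-2 + o)² = -(-2 - 65)² = -1*(-67)² = -1*4489 = -4489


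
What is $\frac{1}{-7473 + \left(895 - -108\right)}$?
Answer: $- \frac{1}{6470} \approx -0.00015456$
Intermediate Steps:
$\frac{1}{-7473 + \left(895 - -108\right)} = \frac{1}{-7473 + \left(895 + 108\right)} = \frac{1}{-7473 + 1003} = \frac{1}{-6470} = - \frac{1}{6470}$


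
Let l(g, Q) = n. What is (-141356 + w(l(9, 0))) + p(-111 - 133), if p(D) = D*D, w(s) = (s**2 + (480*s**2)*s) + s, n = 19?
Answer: 3210880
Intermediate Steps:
l(g, Q) = 19
w(s) = s + s**2 + 480*s**3 (w(s) = (s**2 + 480*s**3) + s = s + s**2 + 480*s**3)
p(D) = D**2
(-141356 + w(l(9, 0))) + p(-111 - 133) = (-141356 + 19*(1 + 19 + 480*19**2)) + (-111 - 133)**2 = (-141356 + 19*(1 + 19 + 480*361)) + (-244)**2 = (-141356 + 19*(1 + 19 + 173280)) + 59536 = (-141356 + 19*173300) + 59536 = (-141356 + 3292700) + 59536 = 3151344 + 59536 = 3210880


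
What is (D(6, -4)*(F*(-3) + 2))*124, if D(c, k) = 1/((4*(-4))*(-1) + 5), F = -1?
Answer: 620/21 ≈ 29.524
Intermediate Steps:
D(c, k) = 1/21 (D(c, k) = 1/(-16*(-1) + 5) = 1/(16 + 5) = 1/21)
(D(6, -4)*(F*(-3) + 2))*124 = ((-1*(-3) + 2)/21)*124 = ((3 + 2)/21)*124 = ((1/21)*5)*124 = (5/21)*124 = 620/21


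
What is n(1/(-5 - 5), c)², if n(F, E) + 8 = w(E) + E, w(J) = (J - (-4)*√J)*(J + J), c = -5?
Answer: (37 - 40*I*√5)² ≈ -6631.0 - 6618.8*I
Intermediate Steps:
w(J) = 2*J*(J + 4*√J) (w(J) = (J + 4*√J)*(2*J) = 2*J*(J + 4*√J))
n(F, E) = -8 + E + 2*E² + 8*E^(3/2) (n(F, E) = -8 + ((2*E² + 8*E^(3/2)) + E) = -8 + (E + 2*E² + 8*E^(3/2)) = -8 + E + 2*E² + 8*E^(3/2))
n(1/(-5 - 5), c)² = (-8 - 5 + 2*(-5)² + 8*(-5)^(3/2))² = (-8 - 5 + 2*25 + 8*(-5*I*√5))² = (-8 - 5 + 50 - 40*I*√5)² = (37 - 40*I*√5)²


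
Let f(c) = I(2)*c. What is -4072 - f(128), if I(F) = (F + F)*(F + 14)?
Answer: -12264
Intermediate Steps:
I(F) = 2*F*(14 + F) (I(F) = (2*F)*(14 + F) = 2*F*(14 + F))
f(c) = 64*c (f(c) = (2*2*(14 + 2))*c = (2*2*16)*c = 64*c)
-4072 - f(128) = -4072 - 64*128 = -4072 - 1*8192 = -4072 - 8192 = -12264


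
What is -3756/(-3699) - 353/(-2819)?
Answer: 3964637/3475827 ≈ 1.1406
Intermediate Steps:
-3756/(-3699) - 353/(-2819) = -3756*(-1/3699) - 353*(-1/2819) = 1252/1233 + 353/2819 = 3964637/3475827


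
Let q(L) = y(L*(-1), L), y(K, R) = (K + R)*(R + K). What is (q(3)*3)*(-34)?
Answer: 0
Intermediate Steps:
y(K, R) = (K + R)² (y(K, R) = (K + R)*(K + R) = (K + R)²)
q(L) = 0 (q(L) = (L*(-1) + L)² = (-L + L)² = 0² = 0)
(q(3)*3)*(-34) = (0*3)*(-34) = 0*(-34) = 0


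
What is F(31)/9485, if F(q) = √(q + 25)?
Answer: 2*√14/9485 ≈ 0.00078896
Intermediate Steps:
F(q) = √(25 + q)
F(31)/9485 = √(25 + 31)/9485 = √56*(1/9485) = (2*√14)*(1/9485) = 2*√14/9485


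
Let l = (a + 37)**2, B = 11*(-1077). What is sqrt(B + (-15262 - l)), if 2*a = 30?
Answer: I*sqrt(29813) ≈ 172.66*I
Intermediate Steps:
B = -11847
a = 15 (a = (1/2)*30 = 15)
l = 2704 (l = (15 + 37)**2 = 52**2 = 2704)
sqrt(B + (-15262 - l)) = sqrt(-11847 + (-15262 - 1*2704)) = sqrt(-11847 + (-15262 - 2704)) = sqrt(-11847 - 17966) = sqrt(-29813) = I*sqrt(29813)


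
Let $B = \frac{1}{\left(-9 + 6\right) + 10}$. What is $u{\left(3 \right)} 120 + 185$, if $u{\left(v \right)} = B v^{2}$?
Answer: $\frac{2375}{7} \approx 339.29$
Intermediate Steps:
$B = \frac{1}{7}$ ($B = \frac{1}{-3 + 10} = \frac{1}{7} \approx 0.14286$)
$u{\left(v \right)} = \frac{v^{2}}{7}$
$u{\left(3 \right)} 120 + 185 = \frac{3^{2}}{7} \cdot 120 + 185 = \frac{1}{7} \cdot 9 \cdot 120 + 185 = \frac{9}{7} \cdot 120 + 185 = \frac{1080}{7} + 185 = \frac{2375}{7}$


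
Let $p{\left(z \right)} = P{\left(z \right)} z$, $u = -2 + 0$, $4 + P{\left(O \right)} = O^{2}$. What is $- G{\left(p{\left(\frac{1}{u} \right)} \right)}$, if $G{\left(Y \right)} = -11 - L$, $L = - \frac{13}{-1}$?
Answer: $24$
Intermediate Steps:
$P{\left(O \right)} = -4 + O^{2}$
$L = 13$ ($L = \left(-13\right) \left(-1\right) = 13$)
$u = -2$
$p{\left(z \right)} = z \left(-4 + z^{2}\right)$ ($p{\left(z \right)} = \left(-4 + z^{2}\right) z = z \left(-4 + z^{2}\right)$)
$G{\left(Y \right)} = -24$ ($G{\left(Y \right)} = -11 - 13 = -24$)
$- G{\left(p{\left(\frac{1}{u} \right)} \right)} = \left(-1\right) \left(-24\right) = 24$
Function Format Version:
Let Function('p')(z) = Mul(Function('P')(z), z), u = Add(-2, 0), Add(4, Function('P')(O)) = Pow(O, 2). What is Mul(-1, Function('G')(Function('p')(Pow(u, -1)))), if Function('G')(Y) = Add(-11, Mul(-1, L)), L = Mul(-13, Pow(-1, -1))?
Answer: 24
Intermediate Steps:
Function('P')(O) = Add(-4, Pow(O, 2))
L = 13 (L = Mul(-13, -1) = 13)
u = -2
Function('p')(z) = Mul(z, Add(-4, Pow(z, 2))) (Function('p')(z) = Mul(Add(-4, Pow(z, 2)), z) = Mul(z, Add(-4, Pow(z, 2))))
Function('G')(Y) = -24 (Function('G')(Y) = Add(-11, Mul(-1, 13)) = Add(-11, -13) = -24)
Mul(-1, Function('G')(Function('p')(Pow(u, -1)))) = Mul(-1, -24) = 24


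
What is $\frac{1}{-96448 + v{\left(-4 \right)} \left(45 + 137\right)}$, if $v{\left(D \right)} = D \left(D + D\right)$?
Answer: $- \frac{1}{90624} \approx -1.1035 \cdot 10^{-5}$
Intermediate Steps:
$v{\left(D \right)} = 2 D^{2}$ ($v{\left(D \right)} = D 2 D = 2 D^{2}$)
$\frac{1}{-96448 + v{\left(-4 \right)} \left(45 + 137\right)} = \frac{1}{-96448 + 2 \left(-4\right)^{2} \left(45 + 137\right)} = \frac{1}{-96448 + 2 \cdot 16 \cdot 182} = \frac{1}{-96448 + 32 \cdot 182} = \frac{1}{-96448 + 5824} = \frac{1}{-90624} = - \frac{1}{90624}$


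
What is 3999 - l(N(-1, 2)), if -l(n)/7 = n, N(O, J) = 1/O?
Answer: 3992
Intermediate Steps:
l(n) = -7*n
3999 - l(N(-1, 2)) = 3999 - (-7)/(-1) = 3999 - (-7)*(-1) = 3999 - 1*7 = 3999 - 7 = 3992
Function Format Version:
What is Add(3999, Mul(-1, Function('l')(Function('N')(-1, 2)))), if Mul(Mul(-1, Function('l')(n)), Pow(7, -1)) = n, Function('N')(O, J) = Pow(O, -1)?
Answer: 3992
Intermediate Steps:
Function('l')(n) = Mul(-7, n)
Add(3999, Mul(-1, Function('l')(Function('N')(-1, 2)))) = Add(3999, Mul(-1, Mul(-7, Pow(-1, -1)))) = Add(3999, Mul(-1, Mul(-7, -1))) = Add(3999, Mul(-1, 7)) = Add(3999, -7) = 3992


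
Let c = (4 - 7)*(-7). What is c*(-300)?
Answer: -6300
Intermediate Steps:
c = 21 (c = -3*(-7) = 21)
c*(-300) = 21*(-300) = -6300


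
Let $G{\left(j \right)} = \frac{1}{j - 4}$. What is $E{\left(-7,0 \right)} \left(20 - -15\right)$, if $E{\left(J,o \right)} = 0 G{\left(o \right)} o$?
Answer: $0$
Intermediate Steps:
$G{\left(j \right)} = \frac{1}{-4 + j}$
$E{\left(J,o \right)} = 0$ ($E{\left(J,o \right)} = \frac{0}{-4 + o} o = 0 o = 0$)
$E{\left(-7,0 \right)} \left(20 - -15\right) = 0 \left(20 - -15\right) = 0 \left(20 + 15\right) = 0 \cdot 35 = 0$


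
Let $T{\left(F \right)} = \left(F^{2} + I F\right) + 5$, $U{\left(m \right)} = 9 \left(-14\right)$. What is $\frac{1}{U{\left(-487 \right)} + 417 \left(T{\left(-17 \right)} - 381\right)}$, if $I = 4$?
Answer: $- \frac{1}{64761} \approx -1.5441 \cdot 10^{-5}$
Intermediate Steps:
$U{\left(m \right)} = -126$
$T{\left(F \right)} = 5 + F^{2} + 4 F$ ($T{\left(F \right)} = \left(F^{2} + 4 F\right) + 5 = 5 + F^{2} + 4 F$)
$\frac{1}{U{\left(-487 \right)} + 417 \left(T{\left(-17 \right)} - 381\right)} = \frac{1}{-126 + 417 \left(\left(5 + \left(-17\right)^{2} + 4 \left(-17\right)\right) - 381\right)} = \frac{1}{-126 + 417 \left(\left(5 + 289 - 68\right) - 381\right)} = \frac{1}{-126 + 417 \left(226 - 381\right)} = \frac{1}{-126 + 417 \left(-155\right)} = \frac{1}{-126 - 64635} = \frac{1}{-64761} = - \frac{1}{64761}$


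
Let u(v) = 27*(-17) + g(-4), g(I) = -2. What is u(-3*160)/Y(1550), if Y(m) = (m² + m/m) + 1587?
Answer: -461/2404088 ≈ -0.00019176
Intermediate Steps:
Y(m) = 1588 + m² (Y(m) = (m² + 1) + 1587 = (1 + m²) + 1587 = 1588 + m²)
u(v) = -461 (u(v) = 27*(-17) - 2 = -459 - 2 = -461)
u(-3*160)/Y(1550) = -461/(1588 + 1550²) = -461/(1588 + 2402500) = -461/2404088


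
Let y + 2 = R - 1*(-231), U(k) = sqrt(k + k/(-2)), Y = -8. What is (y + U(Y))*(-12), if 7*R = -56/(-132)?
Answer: -30236/11 - 24*I ≈ -2748.7 - 24.0*I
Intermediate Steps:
R = 2/33 (R = (-56/(-132))/7 = (-56*(-1/132))/7 = (1/7)*(14/33) = 2/33 ≈ 0.060606)
U(k) = sqrt(2)*sqrt(k)/2 (U(k) = sqrt(k + k*(-1/2)) = sqrt(k - k/2) = sqrt(k/2) = sqrt(2)*sqrt(k)/2)
y = 7559/33 (y = -2 + (2/33 - 1*(-231)) = -2 + (2/33 + 231) = -2 + 7625/33 = 7559/33 ≈ 229.06)
(y + U(Y))*(-12) = (7559/33 + sqrt(2)*sqrt(-8)/2)*(-12) = (7559/33 + sqrt(2)*(2*I*sqrt(2))/2)*(-12) = (7559/33 + 2*I)*(-12) = -30236/11 - 24*I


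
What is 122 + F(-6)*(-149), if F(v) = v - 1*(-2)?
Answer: 718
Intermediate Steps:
F(v) = 2 + v (F(v) = v + 2 = 2 + v)
122 + F(-6)*(-149) = 122 + (2 - 6)*(-149) = 122 - 4*(-149) = 122 + 596 = 718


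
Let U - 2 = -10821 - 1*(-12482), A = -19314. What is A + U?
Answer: -17651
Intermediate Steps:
U = 1663 (U = 2 + (-10821 - 1*(-12482)) = 2 + (-10821 + 12482) = 2 + 1661 = 1663)
A + U = -19314 + 1663 = -17651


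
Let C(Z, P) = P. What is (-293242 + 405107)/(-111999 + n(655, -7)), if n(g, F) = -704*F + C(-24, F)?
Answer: -111865/107078 ≈ -1.0447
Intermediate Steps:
n(g, F) = -703*F (n(g, F) = -704*F + F = -703*F)
(-293242 + 405107)/(-111999 + n(655, -7)) = (-293242 + 405107)/(-111999 - 703*(-7)) = 111865/(-111999 + 4921) = 111865/(-107078) = 111865*(-1/107078) = -111865/107078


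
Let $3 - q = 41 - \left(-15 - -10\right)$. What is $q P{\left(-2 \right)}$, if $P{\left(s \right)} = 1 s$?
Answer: $86$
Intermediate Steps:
$P{\left(s \right)} = s$
$q = -43$ ($q = 3 - \left(41 - \left(-15 - -10\right)\right) = 3 - \left(41 - \left(-15 + 10\right)\right) = 3 - \left(41 - -5\right) = 3 - \left(41 + 5\right) = 3 - 46 = -43$)
$q P{\left(-2 \right)} = \left(-43\right) \left(-2\right) = 86$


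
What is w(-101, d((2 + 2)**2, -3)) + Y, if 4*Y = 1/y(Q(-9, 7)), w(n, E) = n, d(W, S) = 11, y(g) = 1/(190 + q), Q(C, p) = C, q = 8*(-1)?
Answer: -111/2 ≈ -55.500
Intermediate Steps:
q = -8
y(g) = 1/182 (y(g) = 1/(190 - 8) = 1/182)
Y = 91/2 (Y = 1/(4*(1/182)) = (1/4)*182 = 91/2 ≈ 45.500)
w(-101, d((2 + 2)**2, -3)) + Y = -101 + 91/2 = -111/2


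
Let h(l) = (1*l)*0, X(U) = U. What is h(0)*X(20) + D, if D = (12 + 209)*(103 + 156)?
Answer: 57239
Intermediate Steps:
h(l) = 0 (h(l) = l*0 = 0)
D = 57239 (D = 221*259 = 57239)
h(0)*X(20) + D = 0*20 + 57239 = 0 + 57239 = 57239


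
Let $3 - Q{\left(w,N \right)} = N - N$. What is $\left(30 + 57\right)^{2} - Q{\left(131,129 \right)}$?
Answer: $7566$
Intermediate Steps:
$Q{\left(w,N \right)} = 3$ ($Q{\left(w,N \right)} = 3 - \left(N - N\right) = 3 - 0 = 3 + 0 = 3$)
$\left(30 + 57\right)^{2} - Q{\left(131,129 \right)} = \left(30 + 57\right)^{2} - 3 = 87^{2} - 3 = 7569 - 3 = 7566$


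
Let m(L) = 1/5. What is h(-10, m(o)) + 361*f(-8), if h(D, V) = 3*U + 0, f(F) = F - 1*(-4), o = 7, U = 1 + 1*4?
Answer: -1429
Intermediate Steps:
U = 5 (U = 1 + 4 = 5)
m(L) = 1/5
f(F) = 4 + F (f(F) = F + 4 = 4 + F)
h(D, V) = 15 (h(D, V) = 3*5 + 0 = 15 + 0 = 15)
h(-10, m(o)) + 361*f(-8) = 15 + 361*(4 - 8) = 15 + 361*(-4) = 15 - 1444 = -1429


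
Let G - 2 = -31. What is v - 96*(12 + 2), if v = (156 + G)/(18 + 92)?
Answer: -147713/110 ≈ -1342.8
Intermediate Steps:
G = -29 (G = 2 - 31 = -29)
v = 127/110 (v = (156 - 29)/(18 + 92) = 127/110 ≈ 1.1545)
v - 96*(12 + 2) = 127/110 - 96*(12 + 2) = 127/110 - 96*14 = 127/110 - 16*84 = 127/110 - 1344 = -147713/110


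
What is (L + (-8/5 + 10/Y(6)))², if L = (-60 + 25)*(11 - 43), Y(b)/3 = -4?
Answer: 1124059729/900 ≈ 1.2490e+6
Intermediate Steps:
Y(b) = -12 (Y(b) = 3*(-4) = -12)
L = 1120 (L = -35*(-32) = 1120)
(L + (-8/5 + 10/Y(6)))² = (1120 + (-8/5 + 10/(-12)))² = (1120 + (-8*⅕ + 10*(-1/12)))² = (1120 + (-8/5 - ⅚))² = (1120 - 73/30)² = (33527/30)² = 1124059729/900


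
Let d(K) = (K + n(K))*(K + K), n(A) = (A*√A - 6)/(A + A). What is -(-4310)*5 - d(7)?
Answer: 21458 - 7*√7 ≈ 21439.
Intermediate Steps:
n(A) = (-6 + A^(3/2))/(2*A) (n(A) = (A^(3/2) - 6)/((2*A)) = (-6 + A^(3/2))*(1/(2*A)) = (-6 + A^(3/2))/(2*A))
d(K) = 2*K*(K + (-6 + K^(3/2))/(2*K)) (d(K) = (K + (-6 + K^(3/2))/(2*K))*(K + K) = (K + (-6 + K^(3/2))/(2*K))*(2*K) = 2*K*(K + (-6 + K^(3/2))/(2*K)))
-(-4310)*5 - d(7) = -(-4310)*5 - (-6 + 7^(3/2) + 2*7²) = -862*(-25) - (-6 + 7*√7 + 2*49) = 21550 - (-6 + 7*√7 + 98) = 21550 - (92 + 7*√7) = 21550 + (-92 - 7*√7) = 21458 - 7*√7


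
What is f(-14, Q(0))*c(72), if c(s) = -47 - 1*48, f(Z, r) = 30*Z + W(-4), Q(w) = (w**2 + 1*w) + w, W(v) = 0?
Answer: 39900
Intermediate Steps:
Q(w) = w**2 + 2*w (Q(w) = (w**2 + w) + w = (w + w**2) + w = w**2 + 2*w)
f(Z, r) = 30*Z (f(Z, r) = 30*Z + 0 = 30*Z)
c(s) = -95 (c(s) = -47 - 48 = -95)
f(-14, Q(0))*c(72) = (30*(-14))*(-95) = -420*(-95) = 39900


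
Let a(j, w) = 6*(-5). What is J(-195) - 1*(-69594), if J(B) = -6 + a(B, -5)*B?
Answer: 75438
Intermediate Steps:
a(j, w) = -30
J(B) = -6 - 30*B
J(-195) - 1*(-69594) = (-6 - 30*(-195)) - 1*(-69594) = (-6 + 5850) + 69594 = 5844 + 69594 = 75438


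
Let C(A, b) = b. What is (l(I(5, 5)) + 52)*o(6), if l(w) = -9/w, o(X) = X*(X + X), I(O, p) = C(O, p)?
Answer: 18072/5 ≈ 3614.4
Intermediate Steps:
I(O, p) = p
o(X) = 2*X² (o(X) = X*(2*X) = 2*X²)
(l(I(5, 5)) + 52)*o(6) = (-9/5 + 52)*(2*6²) = (-9*⅕ + 52)*(2*36) = (-9/5 + 52)*72 = (251/5)*72 = 18072/5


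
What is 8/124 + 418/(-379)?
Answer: -12200/11749 ≈ -1.0384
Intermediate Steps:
8/124 + 418/(-379) = 8*(1/124) + 418*(-1/379) = 2/31 - 418/379 = -12200/11749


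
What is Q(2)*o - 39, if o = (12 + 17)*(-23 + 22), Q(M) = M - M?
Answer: -39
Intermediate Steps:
Q(M) = 0
o = -29 (o = 29*(-1) = -29)
Q(2)*o - 39 = 0*(-29) - 39 = 0 - 39 = -39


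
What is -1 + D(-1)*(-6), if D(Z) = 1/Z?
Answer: 5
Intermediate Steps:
-1 + D(-1)*(-6) = -1 - 6/(-1) = -1 - 1*(-6) = -1 + 6 = 5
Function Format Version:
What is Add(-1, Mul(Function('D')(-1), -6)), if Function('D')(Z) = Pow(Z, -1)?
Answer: 5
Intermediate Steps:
Add(-1, Mul(Function('D')(-1), -6)) = Add(-1, Mul(Pow(-1, -1), -6)) = Add(-1, Mul(-1, -6)) = Add(-1, 6) = 5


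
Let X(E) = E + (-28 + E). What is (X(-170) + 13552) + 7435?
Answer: 20619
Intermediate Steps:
X(E) = -28 + 2*E
(X(-170) + 13552) + 7435 = ((-28 + 2*(-170)) + 13552) + 7435 = ((-28 - 340) + 13552) + 7435 = (-368 + 13552) + 7435 = 13184 + 7435 = 20619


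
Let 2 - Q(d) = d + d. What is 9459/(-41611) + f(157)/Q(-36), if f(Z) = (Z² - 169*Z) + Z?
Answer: -72562163/3079214 ≈ -23.565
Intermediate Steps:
f(Z) = Z² - 168*Z
Q(d) = 2 - 2*d (Q(d) = 2 - (d + d) = 2 - 2*d)
9459/(-41611) + f(157)/Q(-36) = 9459/(-41611) + (157*(-168 + 157))/(2 - 2*(-36)) = 9459*(-1/41611) + (157*(-11))/(2 + 72) = -9459/41611 - 1727/74 = -72562163/3079214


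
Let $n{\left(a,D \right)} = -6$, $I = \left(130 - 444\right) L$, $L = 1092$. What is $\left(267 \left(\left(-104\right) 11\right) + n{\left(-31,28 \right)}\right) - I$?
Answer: $37434$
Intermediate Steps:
$I = -342888$ ($I = \left(130 - 444\right) 1092 = \left(-314\right) 1092 = -342888$)
$\left(267 \left(\left(-104\right) 11\right) + n{\left(-31,28 \right)}\right) - I = \left(267 \left(\left(-104\right) 11\right) - 6\right) - -342888 = \left(267 \left(-1144\right) - 6\right) + 342888 = \left(-305448 - 6\right) + 342888 = -305454 + 342888 = 37434$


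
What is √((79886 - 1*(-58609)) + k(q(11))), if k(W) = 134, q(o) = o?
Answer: √138629 ≈ 372.33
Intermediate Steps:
√((79886 - 1*(-58609)) + k(q(11))) = √((79886 - 1*(-58609)) + 134) = √((79886 + 58609) + 134) = √(138495 + 134) = √138629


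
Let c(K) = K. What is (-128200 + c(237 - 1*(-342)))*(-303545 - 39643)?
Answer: 43797995748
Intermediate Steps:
(-128200 + c(237 - 1*(-342)))*(-303545 - 39643) = (-128200 + (237 - 1*(-342)))*(-303545 - 39643) = (-128200 + (237 + 342))*(-343188) = (-128200 + 579)*(-343188) = -127621*(-343188) = 43797995748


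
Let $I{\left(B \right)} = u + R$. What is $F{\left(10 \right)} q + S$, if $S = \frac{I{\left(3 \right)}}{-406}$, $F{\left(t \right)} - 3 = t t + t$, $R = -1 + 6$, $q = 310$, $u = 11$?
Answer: $\frac{7111082}{203} \approx 35030.0$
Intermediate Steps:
$R = 5$
$F{\left(t \right)} = 3 + t + t^{2}$ ($F{\left(t \right)} = 3 + \left(t t + t\right) = 3 + \left(t^{2} + t\right) = 3 + \left(t + t^{2}\right) = 3 + t + t^{2}$)
$I{\left(B \right)} = 16$ ($I{\left(B \right)} = 11 + 5 = 16$)
$S = - \frac{8}{203}$ ($S = \frac{16}{-406} = 16 \left(- \frac{1}{406}\right) = - \frac{8}{203} \approx -0.039409$)
$F{\left(10 \right)} q + S = \left(3 + 10 + 10^{2}\right) 310 - \frac{8}{203} = \left(3 + 10 + 100\right) 310 - \frac{8}{203} = 113 \cdot 310 - \frac{8}{203} = 35030 - \frac{8}{203} = \frac{7111082}{203}$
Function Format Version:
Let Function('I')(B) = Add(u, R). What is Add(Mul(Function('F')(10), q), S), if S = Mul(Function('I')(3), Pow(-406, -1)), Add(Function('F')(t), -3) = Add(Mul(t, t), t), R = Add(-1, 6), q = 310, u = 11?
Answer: Rational(7111082, 203) ≈ 35030.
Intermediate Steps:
R = 5
Function('F')(t) = Add(3, t, Pow(t, 2)) (Function('F')(t) = Add(3, Add(Mul(t, t), t)) = Add(3, Add(Pow(t, 2), t)) = Add(3, Add(t, Pow(t, 2))) = Add(3, t, Pow(t, 2)))
Function('I')(B) = 16 (Function('I')(B) = Add(11, 5) = 16)
S = Rational(-8, 203) (S = Mul(16, Pow(-406, -1)) = Mul(16, Rational(-1, 406)) = Rational(-8, 203) ≈ -0.039409)
Add(Mul(Function('F')(10), q), S) = Add(Mul(Add(3, 10, Pow(10, 2)), 310), Rational(-8, 203)) = Add(Mul(Add(3, 10, 100), 310), Rational(-8, 203)) = Add(Mul(113, 310), Rational(-8, 203)) = Add(35030, Rational(-8, 203)) = Rational(7111082, 203)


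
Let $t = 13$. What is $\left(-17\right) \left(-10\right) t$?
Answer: $2210$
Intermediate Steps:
$\left(-17\right) \left(-10\right) t = \left(-17\right) \left(-10\right) 13 = 170 \cdot 13 = 2210$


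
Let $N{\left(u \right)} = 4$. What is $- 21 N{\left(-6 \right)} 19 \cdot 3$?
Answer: $-4788$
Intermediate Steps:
$- 21 N{\left(-6 \right)} 19 \cdot 3 = \left(-21\right) 4 \cdot 19 \cdot 3 = \left(-84\right) 57 = -4788$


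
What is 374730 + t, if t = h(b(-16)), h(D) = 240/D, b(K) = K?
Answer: 374715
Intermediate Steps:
t = -15 (t = 240/(-16) = 240*(-1/16) = -15)
374730 + t = 374730 - 15 = 374715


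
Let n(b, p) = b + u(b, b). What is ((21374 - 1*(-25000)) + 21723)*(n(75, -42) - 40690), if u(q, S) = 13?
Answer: -2764874394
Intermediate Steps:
n(b, p) = 13 + b (n(b, p) = b + 13 = 13 + b)
((21374 - 1*(-25000)) + 21723)*(n(75, -42) - 40690) = ((21374 - 1*(-25000)) + 21723)*((13 + 75) - 40690) = ((21374 + 25000) + 21723)*(88 - 40690) = (46374 + 21723)*(-40602) = 68097*(-40602) = -2764874394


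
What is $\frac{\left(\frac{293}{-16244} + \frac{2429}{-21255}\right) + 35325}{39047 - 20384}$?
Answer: $\frac{12196483537109}{6443703463860} \approx 1.8928$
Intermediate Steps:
$\frac{\left(\frac{293}{-16244} + \frac{2429}{-21255}\right) + 35325}{39047 - 20384} = \frac{\left(293 \left(- \frac{1}{16244}\right) + 2429 \left(- \frac{1}{21255}\right)\right) + 35325}{39047 - 20384} = \frac{\left(- \frac{293}{16244} - \frac{2429}{21255}\right) + 35325}{18663} = \left(- \frac{45684391}{345266220} + 35325\right) \frac{1}{18663} = \frac{12196483537109}{345266220} \cdot \frac{1}{18663} = \frac{12196483537109}{6443703463860}$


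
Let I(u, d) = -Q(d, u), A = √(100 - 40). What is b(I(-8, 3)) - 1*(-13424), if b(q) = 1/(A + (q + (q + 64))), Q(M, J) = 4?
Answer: 10323070/769 - √15/1538 ≈ 13424.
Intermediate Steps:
A = 2*√15 (A = √60 = 2*√15 ≈ 7.7460)
I(u, d) = -4 (I(u, d) = -1*4 = -4)
b(q) = 1/(64 + 2*q + 2*√15) (b(q) = 1/(2*√15 + (q + (q + 64))) = 1/(2*√15 + (q + (64 + q))) = 1/(2*√15 + (64 + 2*q)) = 1/(64 + 2*q + 2*√15))
b(I(-8, 3)) - 1*(-13424) = 1/(2*(32 - 4 + √15)) - 1*(-13424) = 1/(2*(28 + √15)) + 13424 = 13424 + 1/(2*(28 + √15))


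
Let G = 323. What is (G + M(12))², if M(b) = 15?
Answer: 114244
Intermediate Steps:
(G + M(12))² = (323 + 15)² = 338² = 114244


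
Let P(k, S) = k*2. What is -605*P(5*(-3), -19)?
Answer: 18150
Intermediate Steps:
P(k, S) = 2*k
-605*P(5*(-3), -19) = -1210*5*(-3) = -1210*(-15) = -605*(-30) = 18150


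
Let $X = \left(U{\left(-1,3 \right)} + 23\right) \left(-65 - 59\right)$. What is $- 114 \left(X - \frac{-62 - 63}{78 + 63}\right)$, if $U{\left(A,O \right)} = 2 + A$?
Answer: $\frac{15940658}{47} \approx 3.3916 \cdot 10^{5}$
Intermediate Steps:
$X = -2976$ ($X = \left(\left(2 - 1\right) + 23\right) \left(-65 - 59\right) = \left(1 + 23\right) \left(-124\right) = 24 \left(-124\right) = -2976$)
$- 114 \left(X - \frac{-62 - 63}{78 + 63}\right) = - 114 \left(-2976 - \frac{-62 - 63}{78 + 63}\right) = - 114 \left(-2976 - - \frac{125}{141}\right) = - 114 \left(-2976 + \frac{125}{141}\right) = \left(-114\right) \left(- \frac{419491}{141}\right) = \frac{15940658}{47}$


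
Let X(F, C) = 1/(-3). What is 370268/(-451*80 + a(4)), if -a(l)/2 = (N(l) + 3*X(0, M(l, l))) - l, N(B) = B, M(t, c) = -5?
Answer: -185134/18039 ≈ -10.263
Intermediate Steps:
X(F, C) = -⅓
a(l) = 2 (a(l) = -2*((l + 3*(-⅓)) - l) = -2*((l - 1) - l) = -2*((-1 + l) - l) = -2*(-1) = 2)
370268/(-451*80 + a(4)) = 370268/(-451*80 + 2) = 370268/(-36080 + 2) = 370268/(-36078) = 370268*(-1/36078) = -185134/18039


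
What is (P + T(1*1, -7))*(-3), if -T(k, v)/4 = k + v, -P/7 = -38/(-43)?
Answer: -2298/43 ≈ -53.442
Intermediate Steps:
P = -266/43 (P = -(-266)/(-43) = -(-266)*(-1)/43 = -7*38/43 = -266/43 ≈ -6.1860)
T(k, v) = -4*k - 4*v (T(k, v) = -4*(k + v) = -4*k - 4*v)
(P + T(1*1, -7))*(-3) = (-266/43 + (-4 - 4*(-7)))*(-3) = (-266/43 + (-4*1 + 28))*(-3) = (-266/43 + (-4 + 28))*(-3) = (-266/43 + 24)*(-3) = (766/43)*(-3) = -2298/43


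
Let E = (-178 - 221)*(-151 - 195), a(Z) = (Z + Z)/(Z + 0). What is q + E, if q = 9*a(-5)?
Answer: 138072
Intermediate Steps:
a(Z) = 2 (a(Z) = (2*Z)/Z = 2)
E = 138054 (E = -399*(-346) = 138054)
q = 18 (q = 9*2 = 18)
q + E = 18 + 138054 = 138072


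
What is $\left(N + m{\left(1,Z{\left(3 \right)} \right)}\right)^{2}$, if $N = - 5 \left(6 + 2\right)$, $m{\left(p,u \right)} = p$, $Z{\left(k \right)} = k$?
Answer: $1521$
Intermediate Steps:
$N = -40$ ($N = \left(-5\right) 8 = -40$)
$\left(N + m{\left(1,Z{\left(3 \right)} \right)}\right)^{2} = \left(-40 + 1\right)^{2} = \left(-39\right)^{2} = 1521$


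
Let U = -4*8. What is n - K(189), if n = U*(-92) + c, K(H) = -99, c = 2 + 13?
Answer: 3058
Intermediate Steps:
U = -32
c = 15
n = 2959 (n = -32*(-92) + 15 = 2944 + 15 = 2959)
n - K(189) = 2959 - 1*(-99) = 2959 + 99 = 3058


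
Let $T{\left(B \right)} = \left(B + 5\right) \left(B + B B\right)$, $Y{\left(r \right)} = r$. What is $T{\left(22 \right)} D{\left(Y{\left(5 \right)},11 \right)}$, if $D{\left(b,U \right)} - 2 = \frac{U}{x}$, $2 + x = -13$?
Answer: $\frac{86526}{5} \approx 17305.0$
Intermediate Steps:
$x = -15$ ($x = -2 - 13 = -15$)
$T{\left(B \right)} = \left(5 + B\right) \left(B + B^{2}\right)$
$D{\left(b,U \right)} = 2 - \frac{U}{15}$ ($D{\left(b,U \right)} = 2 + \frac{U}{-15} = 2 + U \left(- \frac{1}{15}\right) = 2 - \frac{U}{15}$)
$T{\left(22 \right)} D{\left(Y{\left(5 \right)},11 \right)} = 22 \left(5 + 22^{2} + 6 \cdot 22\right) \left(2 - \frac{11}{15}\right) = 22 \left(5 + 484 + 132\right) \left(2 - \frac{11}{15}\right) = 22 \cdot 621 \cdot \frac{19}{15} = 13662 \cdot \frac{19}{15} = \frac{86526}{5}$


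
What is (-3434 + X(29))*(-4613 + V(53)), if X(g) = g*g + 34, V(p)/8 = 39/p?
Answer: 624848943/53 ≈ 1.1790e+7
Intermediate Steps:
V(p) = 312/p (V(p) = 8*(39/p) = 312/p)
X(g) = 34 + g**2 (X(g) = g**2 + 34 = 34 + g**2)
(-3434 + X(29))*(-4613 + V(53)) = (-3434 + (34 + 29**2))*(-4613 + 312/53) = (-3434 + (34 + 841))*(-4613 + 312*(1/53)) = (-3434 + 875)*(-4613 + 312/53) = -2559*(-244177/53) = 624848943/53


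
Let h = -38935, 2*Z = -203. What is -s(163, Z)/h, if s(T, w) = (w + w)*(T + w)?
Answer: -24969/77870 ≈ -0.32065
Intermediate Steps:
Z = -203/2 (Z = (1/2)*(-203) = -203/2 ≈ -101.50)
s(T, w) = 2*w*(T + w) (s(T, w) = (2*w)*(T + w) = 2*w*(T + w))
-s(163, Z)/h = -2*(-203/2)*(163 - 203/2)/(-38935) = -2*(-203/2)*(123/2)*(-1)/38935 = -(-24969)*(-1)/(2*38935) = -1*24969/77870 = -24969/77870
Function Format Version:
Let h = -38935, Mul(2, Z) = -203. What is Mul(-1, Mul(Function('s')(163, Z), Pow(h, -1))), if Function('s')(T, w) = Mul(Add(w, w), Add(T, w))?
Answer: Rational(-24969, 77870) ≈ -0.32065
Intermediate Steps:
Z = Rational(-203, 2) (Z = Mul(Rational(1, 2), -203) = Rational(-203, 2) ≈ -101.50)
Function('s')(T, w) = Mul(2, w, Add(T, w)) (Function('s')(T, w) = Mul(Mul(2, w), Add(T, w)) = Mul(2, w, Add(T, w)))
Mul(-1, Mul(Function('s')(163, Z), Pow(h, -1))) = Mul(-1, Mul(Mul(2, Rational(-203, 2), Add(163, Rational(-203, 2))), Pow(-38935, -1))) = Mul(-1, Mul(Mul(2, Rational(-203, 2), Rational(123, 2)), Rational(-1, 38935))) = Mul(-1, Mul(Rational(-24969, 2), Rational(-1, 38935))) = Mul(-1, Rational(24969, 77870)) = Rational(-24969, 77870)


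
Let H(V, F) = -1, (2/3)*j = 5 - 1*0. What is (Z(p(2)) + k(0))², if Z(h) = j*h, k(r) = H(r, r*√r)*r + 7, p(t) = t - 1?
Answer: 841/4 ≈ 210.25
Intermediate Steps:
j = 15/2 (j = 3*(5 - 1*0)/2 = 3*(5 + 0)/2 = (3/2)*5 = 15/2 ≈ 7.5000)
p(t) = -1 + t
k(r) = 7 - r (k(r) = -r + 7 = 7 - r)
Z(h) = 15*h/2
(Z(p(2)) + k(0))² = (15*(-1 + 2)/2 + (7 - 1*0))² = ((15/2)*1 + (7 + 0))² = (15/2 + 7)² = (29/2)² = 841/4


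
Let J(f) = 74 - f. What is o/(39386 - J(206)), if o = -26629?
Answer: -26629/39518 ≈ -0.67385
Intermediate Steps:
o/(39386 - J(206)) = -26629/(39386 - (74 - 1*206)) = -26629/(39386 - (74 - 206)) = -26629/(39386 - 1*(-132)) = -26629/(39386 + 132) = -26629/39518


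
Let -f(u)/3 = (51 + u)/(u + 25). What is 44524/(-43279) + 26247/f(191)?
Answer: -40899368272/5236759 ≈ -7810.1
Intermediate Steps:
f(u) = -3*(51 + u)/(25 + u) (f(u) = -3*(51 + u)/(u + 25) = -3*(51 + u)/(25 + u))
44524/(-43279) + 26247/f(191) = 44524/(-43279) + 26247/((3*(-51 - 1*191)/(25 + 191))) = 44524*(-1/43279) + 26247/((3*(-51 - 191)/216)) = -44524/43279 + 26247/((3*(1/216)*(-242))) = -44524/43279 + 26247/(-121/36) = -44524/43279 + 26247*(-36/121) = -44524/43279 - 944892/121 = -40899368272/5236759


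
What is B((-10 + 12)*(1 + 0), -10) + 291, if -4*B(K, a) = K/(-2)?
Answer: 1165/4 ≈ 291.25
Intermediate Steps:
B(K, a) = K/8 (B(K, a) = -K/(4*(-2)) = -K*(-1)/(4*2) = -(-1)*K/8 = K/8)
B((-10 + 12)*(1 + 0), -10) + 291 = ((-10 + 12)*(1 + 0))/8 + 291 = (2*1)/8 + 291 = (⅛)*2 + 291 = ¼ + 291 = 1165/4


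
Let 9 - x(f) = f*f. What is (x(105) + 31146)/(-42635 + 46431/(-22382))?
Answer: -450549660/954303001 ≈ -0.47212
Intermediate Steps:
x(f) = 9 - f² (x(f) = 9 - f*f = 9 - f²)
(x(105) + 31146)/(-42635 + 46431/(-22382)) = ((9 - 1*105²) + 31146)/(-42635 + 46431/(-22382)) = ((9 - 1*11025) + 31146)/(-42635 + 46431*(-1/22382)) = ((9 - 11025) + 31146)/(-42635 - 46431/22382) = (-11016 + 31146)/(-954303001/22382) = 20130*(-22382/954303001) = -450549660/954303001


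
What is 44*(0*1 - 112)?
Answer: -4928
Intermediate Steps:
44*(0*1 - 112) = 44*(0 - 112) = 44*(-112) = -4928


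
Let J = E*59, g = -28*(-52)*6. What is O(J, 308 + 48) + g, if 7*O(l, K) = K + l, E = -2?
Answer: 8770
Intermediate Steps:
g = 8736 (g = 1456*6 = 8736)
J = -118 (J = -2*59 = -118)
O(l, K) = K/7 + l/7 (O(l, K) = (K + l)/7 = K/7 + l/7)
O(J, 308 + 48) + g = ((308 + 48)/7 + (⅐)*(-118)) + 8736 = ((⅐)*356 - 118/7) + 8736 = (356/7 - 118/7) + 8736 = 34 + 8736 = 8770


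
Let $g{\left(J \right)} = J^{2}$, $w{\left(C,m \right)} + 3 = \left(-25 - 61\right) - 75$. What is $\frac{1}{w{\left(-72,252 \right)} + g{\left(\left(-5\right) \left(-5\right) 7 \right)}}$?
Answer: $\frac{1}{30461} \approx 3.2829 \cdot 10^{-5}$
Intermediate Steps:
$w{\left(C,m \right)} = -164$ ($w{\left(C,m \right)} = -3 - 161 = -164$)
$\frac{1}{w{\left(-72,252 \right)} + g{\left(\left(-5\right) \left(-5\right) 7 \right)}} = \frac{1}{-164 + \left(\left(-5\right) \left(-5\right) 7\right)^{2}} = \frac{1}{-164 + \left(25 \cdot 7\right)^{2}} = \frac{1}{-164 + 175^{2}} = \frac{1}{-164 + 30625} = \frac{1}{30461}$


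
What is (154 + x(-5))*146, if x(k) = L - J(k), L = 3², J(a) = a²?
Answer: 20148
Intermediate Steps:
L = 9
x(k) = 9 - k²
(154 + x(-5))*146 = (154 + (9 - 1*(-5)²))*146 = (154 + (9 - 1*25))*146 = (154 + (9 - 25))*146 = (154 - 16)*146 = 138*146 = 20148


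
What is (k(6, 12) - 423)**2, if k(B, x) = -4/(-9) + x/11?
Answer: 1740975625/9801 ≈ 1.7763e+5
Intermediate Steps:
k(B, x) = 4/9 + x/11 (k(B, x) = -4*(-1/9) + x*(1/11) = 4/9 + x/11)
(k(6, 12) - 423)**2 = ((4/9 + (1/11)*12) - 423)**2 = ((4/9 + 12/11) - 423)**2 = (152/99 - 423)**2 = (-41725/99)**2 = 1740975625/9801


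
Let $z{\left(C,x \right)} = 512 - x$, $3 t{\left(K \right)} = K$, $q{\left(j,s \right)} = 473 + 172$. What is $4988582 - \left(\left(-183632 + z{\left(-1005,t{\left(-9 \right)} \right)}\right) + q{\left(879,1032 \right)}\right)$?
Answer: $5171054$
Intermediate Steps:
$q{\left(j,s \right)} = 645$
$t{\left(K \right)} = \frac{K}{3}$
$4988582 - \left(\left(-183632 + z{\left(-1005,t{\left(-9 \right)} \right)}\right) + q{\left(879,1032 \right)}\right) = 4988582 - \left(\left(-183632 + \left(512 - \frac{1}{3} \left(-9\right)\right)\right) + 645\right) = 4988582 - \left(\left(-183632 + \left(512 - -3\right)\right) + 645\right) = 4988582 - \left(\left(-183632 + \left(512 + 3\right)\right) + 645\right) = 4988582 - \left(\left(-183632 + 515\right) + 645\right) = 4988582 - \left(-183117 + 645\right) = 4988582 - -182472 = 4988582 + 182472 = 5171054$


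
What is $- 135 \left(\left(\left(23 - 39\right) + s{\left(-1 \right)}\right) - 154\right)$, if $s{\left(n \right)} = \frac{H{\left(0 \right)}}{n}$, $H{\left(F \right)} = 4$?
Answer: $23490$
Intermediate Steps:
$s{\left(n \right)} = \frac{4}{n}$
$- 135 \left(\left(\left(23 - 39\right) + s{\left(-1 \right)}\right) - 154\right) = - 135 \left(\left(\left(23 - 39\right) + \frac{4}{-1}\right) - 154\right) = - 135 \left(\left(-16 + 4 \left(-1\right)\right) - 154\right) = - 135 \left(\left(-16 - 4\right) - 154\right) = - 135 \left(-20 - 154\right) = \left(-135\right) \left(-174\right) = 23490$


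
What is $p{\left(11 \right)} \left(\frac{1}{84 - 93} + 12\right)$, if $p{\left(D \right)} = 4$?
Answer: $\frac{428}{9} \approx 47.556$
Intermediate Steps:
$p{\left(11 \right)} \left(\frac{1}{84 - 93} + 12\right) = 4 \left(\frac{1}{84 - 93} + 12\right) = 4 \left(\frac{1}{-9} + 12\right) = 4 \left(- \frac{1}{9} + 12\right) = 4 \cdot \frac{107}{9} = \frac{428}{9}$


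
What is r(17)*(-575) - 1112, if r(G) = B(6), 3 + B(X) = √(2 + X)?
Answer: 613 - 1150*√2 ≈ -1013.3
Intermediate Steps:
B(X) = -3 + √(2 + X)
r(G) = -3 + 2*√2 (r(G) = -3 + √(2 + 6) = -3 + √8 = -3 + 2*√2)
r(17)*(-575) - 1112 = (-3 + 2*√2)*(-575) - 1112 = (1725 - 1150*√2) - 1112 = 613 - 1150*√2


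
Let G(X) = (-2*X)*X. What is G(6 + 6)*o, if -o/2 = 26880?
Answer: 15482880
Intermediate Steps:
o = -53760 (o = -2*26880 = -53760)
G(X) = -2*X²
G(6 + 6)*o = -2*(6 + 6)²*(-53760) = -2*12²*(-53760) = -2*144*(-53760) = -288*(-53760) = 15482880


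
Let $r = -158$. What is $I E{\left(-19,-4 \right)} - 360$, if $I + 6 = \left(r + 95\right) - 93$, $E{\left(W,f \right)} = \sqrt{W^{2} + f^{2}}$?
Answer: $-360 - 162 \sqrt{377} \approx -3505.5$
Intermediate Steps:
$I = -162$ ($I = -6 + \left(\left(-158 + 95\right) - 93\right) = -6 - 156 = -162$)
$I E{\left(-19,-4 \right)} - 360 = - 162 \sqrt{\left(-19\right)^{2} + \left(-4\right)^{2}} - 360 = - 162 \sqrt{361 + 16} - 360 = - 162 \sqrt{377} - 360 = -360 - 162 \sqrt{377}$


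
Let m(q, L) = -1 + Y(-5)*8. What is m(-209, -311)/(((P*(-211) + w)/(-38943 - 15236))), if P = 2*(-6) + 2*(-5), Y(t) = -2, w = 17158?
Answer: 921043/21800 ≈ 42.250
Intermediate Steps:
P = -22 (P = -12 - 10 = -22)
m(q, L) = -17 (m(q, L) = -1 - 2*8 = -1 - 16 = -17)
m(-209, -311)/(((P*(-211) + w)/(-38943 - 15236))) = -17*(-38943 - 15236)/(-22*(-211) + 17158) = -17*(-54179/(4642 + 17158)) = -17/(21800*(-1/54179)) = -17/(-21800/54179) = -17*(-54179/21800) = 921043/21800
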